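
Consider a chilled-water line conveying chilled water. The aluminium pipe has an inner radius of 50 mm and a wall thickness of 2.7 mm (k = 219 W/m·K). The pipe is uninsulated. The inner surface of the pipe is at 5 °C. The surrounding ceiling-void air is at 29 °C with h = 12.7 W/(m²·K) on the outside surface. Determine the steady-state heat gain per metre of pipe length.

For a radial system each layer contributes R = ln(r_out/r_in)/(2πkL); films add R = 1/(hA).
R_aluminium pipe wall = ln(52.7/50)/(2π×219×1) = 3.822×10^-5 K/W
R_outer film = 1/(h_o·2πr_oL) = 1/(12.7×2π×0.0527×1) = 0.2378 K/W
R_total = 0.2378 K/W
Q = ΔT/R_total = 24/0.2378

q′ ≈ 101 W/m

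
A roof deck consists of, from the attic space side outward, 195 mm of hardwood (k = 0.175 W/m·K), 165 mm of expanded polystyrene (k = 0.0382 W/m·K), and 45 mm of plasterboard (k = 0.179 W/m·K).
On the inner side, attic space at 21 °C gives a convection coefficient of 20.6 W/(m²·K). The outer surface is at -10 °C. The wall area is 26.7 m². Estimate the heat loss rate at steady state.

Using the resistance-network approach (series):
R_inner film = 1/(h_i·A) = 1/(20.6×26.7) = 0.001818 K/W
R_hardwood = L/(kA) = 0.195/(0.175×26.7) = 0.04173 K/W
R_expanded polystyrene = L/(kA) = 0.165/(0.0382×26.7) = 0.1618 K/W
R_plasterboard = L/(kA) = 0.045/(0.179×26.7) = 0.009416 K/W
R_total = 0.2147 K/W
Q = ΔT / R_total = 31 / 0.2147

Q ≈ 144 W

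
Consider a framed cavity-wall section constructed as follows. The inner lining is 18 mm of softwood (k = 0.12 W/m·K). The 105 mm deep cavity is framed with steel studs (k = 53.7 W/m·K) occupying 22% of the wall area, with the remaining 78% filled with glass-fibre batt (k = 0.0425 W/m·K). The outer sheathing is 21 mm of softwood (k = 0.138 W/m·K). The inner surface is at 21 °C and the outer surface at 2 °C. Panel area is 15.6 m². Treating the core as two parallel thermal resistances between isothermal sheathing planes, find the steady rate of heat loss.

Sheathing layers in series; stud and cavity paths in parallel between them.
R_inner = 0.018/(0.12×15.6) = 0.009615 K/W
R_stud  = 0.105/(53.7×0.22×15.6) = 5.697×10^-4 K/W
R_cav   = 0.105/(0.0425×0.78×15.6) = 0.203 K/W
1/R_core = 1/R_stud + 1/R_cav → R_core = 5.681×10^-4 K/W
R_outer = 0.021/(0.138×15.6) = 0.009755 K/W
R_total = 0.01994 K/W
Q = ΔT/R_total = 19/0.01994

Q ≈ 953 W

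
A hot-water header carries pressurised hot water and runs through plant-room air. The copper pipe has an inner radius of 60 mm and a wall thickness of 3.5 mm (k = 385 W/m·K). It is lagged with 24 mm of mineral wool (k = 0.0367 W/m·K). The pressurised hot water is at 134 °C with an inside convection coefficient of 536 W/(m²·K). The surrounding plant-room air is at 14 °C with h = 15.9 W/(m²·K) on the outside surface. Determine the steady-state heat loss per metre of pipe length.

Per-layer cylindrical resistances, series-summed:
R_inner film = 1/(h_i·2πr₁L) = 1/(536×2π×0.06×1) = 0.004949 K/W
R_copper pipe wall = ln(63.5/60)/(2π×385×1) = 2.344×10^-5 K/W
R_mineral wool = ln(87.5/63.5)/(2π×0.0367×1) = 1.39 K/W
R_outer film = 1/(h_o·2πr_oL) = 1/(15.9×2π×0.0875×1) = 0.1144 K/W
R_total = 1.51 K/W
Q = ΔT/R_total = 120/1.51

q′ ≈ 79.5 W/m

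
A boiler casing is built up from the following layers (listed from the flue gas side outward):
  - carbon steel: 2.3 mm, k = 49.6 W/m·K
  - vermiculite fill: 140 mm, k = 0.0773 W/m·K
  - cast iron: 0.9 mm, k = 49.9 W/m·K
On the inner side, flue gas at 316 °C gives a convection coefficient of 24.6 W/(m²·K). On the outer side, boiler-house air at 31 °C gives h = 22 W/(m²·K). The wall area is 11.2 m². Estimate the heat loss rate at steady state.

Using the resistance-network approach (series):
R_inner film = 1/(h_i·A) = 1/(24.6×11.2) = 0.00363 K/W
R_carbon steel = L/(kA) = 0.0023/(49.6×11.2) = 4.14×10^-6 K/W
R_vermiculite fill = L/(kA) = 0.14/(0.0773×11.2) = 0.1617 K/W
R_cast iron = L/(kA) = 0.0009/(49.9×11.2) = 1.61×10^-6 K/W
R_outer film = 1/(h_o·A) = 1/(22×11.2) = 0.004058 K/W
R_total = 0.1694 K/W
Q = ΔT / R_total = 285 / 0.1694

Q ≈ 1680 W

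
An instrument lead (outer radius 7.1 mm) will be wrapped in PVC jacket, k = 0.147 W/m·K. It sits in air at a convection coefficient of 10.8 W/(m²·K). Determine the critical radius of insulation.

For a cylinder r_cr = k/h = 0.147/10.8
r_cr = 13.6 mm; since the bare radius (7.1 mm) is below r_cr, adding a thin layer of insulation will *increase* heat loss.

r_cr ≈ 13.6 mm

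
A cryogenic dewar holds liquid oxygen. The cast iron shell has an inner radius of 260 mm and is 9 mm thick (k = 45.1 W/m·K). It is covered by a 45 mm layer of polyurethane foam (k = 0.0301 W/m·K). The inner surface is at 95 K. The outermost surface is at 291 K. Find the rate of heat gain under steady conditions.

Radial (spherical) resistances in series:
R_cast iron shell = (1/0.26 − 1/0.269)/(4π×45.1) = 2.271×10^-4 K/W
R_polyurethane foam = (1/0.269 − 1/0.314)/(4π×0.0301) = 1.408 K/W
R_total = 1.409 K/W
Q = ΔT/R_total = 196/1.409

Q ≈ 139 W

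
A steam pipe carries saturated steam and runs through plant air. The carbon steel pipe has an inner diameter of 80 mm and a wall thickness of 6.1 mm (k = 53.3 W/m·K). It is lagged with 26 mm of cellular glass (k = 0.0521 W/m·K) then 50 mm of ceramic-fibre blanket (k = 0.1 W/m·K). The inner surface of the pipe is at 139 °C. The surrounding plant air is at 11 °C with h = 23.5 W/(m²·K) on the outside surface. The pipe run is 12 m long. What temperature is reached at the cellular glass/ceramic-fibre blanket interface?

T ≈ 61.6 °C

Treating each annulus and film as a series resistance:
R_carbon steel pipe wall = ln(46.1/40)/(2π×53.3×12) = 3.532×10^-5 K/W
R_cellular glass = ln(72.1/46.1)/(2π×0.0521×12) = 0.1139 K/W
R_ceramic-fibre blanket = ln(122.1/72.1)/(2π×0.1×12) = 0.06987 K/W
R_outer film = 1/(h_o·2πr_oL) = 1/(23.5×2π×0.1221×12) = 0.004622 K/W
R_total = 0.1884 K/W
Q = ΔT/R_total = 128/0.1884
Q = 679 W
T_interface = T_inner − Q·ΣR(inner→interface) = 139 − 679×0.1139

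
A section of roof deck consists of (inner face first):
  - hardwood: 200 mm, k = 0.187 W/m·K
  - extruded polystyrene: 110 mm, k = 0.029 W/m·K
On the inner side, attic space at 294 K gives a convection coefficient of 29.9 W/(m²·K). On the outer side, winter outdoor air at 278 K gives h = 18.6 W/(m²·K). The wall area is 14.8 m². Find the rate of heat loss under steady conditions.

Treating each layer as a thermal resistance in series:
R_inner film = 1/(h_i·A) = 1/(29.9×14.8) = 0.00226 K/W
R_hardwood = L/(kA) = 0.2/(0.187×14.8) = 0.07226 K/W
R_extruded polystyrene = L/(kA) = 0.11/(0.029×14.8) = 0.2563 K/W
R_outer film = 1/(h_o·A) = 1/(18.6×14.8) = 0.003633 K/W
R_total = 0.3344 K/W
Q = ΔT / R_total = 16 / 0.3344

Q ≈ 47.8 W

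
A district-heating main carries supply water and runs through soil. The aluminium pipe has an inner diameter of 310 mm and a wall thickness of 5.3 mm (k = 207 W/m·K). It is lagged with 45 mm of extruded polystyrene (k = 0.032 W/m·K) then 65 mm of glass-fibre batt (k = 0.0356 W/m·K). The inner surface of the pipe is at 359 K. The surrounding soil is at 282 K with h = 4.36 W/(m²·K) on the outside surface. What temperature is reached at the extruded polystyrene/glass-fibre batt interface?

Radial resistances (cylindrical: R_cond = ln(r_o/r_i)/(2πkL), R_conv = 1/(h·2πrL)):
R_aluminium pipe wall = ln(160.3/155)/(2π×207×1) = 2.585×10^-5 K/W
R_extruded polystyrene = ln(205.3/160.3)/(2π×0.032×1) = 1.231 K/W
R_glass-fibre batt = ln(270.3/205.3)/(2π×0.0356×1) = 1.23 K/W
R_outer film = 1/(h_o·2πr_oL) = 1/(4.36×2π×0.2703×1) = 0.135 K/W
R_total = 2.595 K/W
Q = ΔT/R_total = 77/2.595
Q = 29.7 W/m
T_interface = T_inner − Q·ΣR(inner→interface) = 359 − 29.7×1.231

T ≈ 322 K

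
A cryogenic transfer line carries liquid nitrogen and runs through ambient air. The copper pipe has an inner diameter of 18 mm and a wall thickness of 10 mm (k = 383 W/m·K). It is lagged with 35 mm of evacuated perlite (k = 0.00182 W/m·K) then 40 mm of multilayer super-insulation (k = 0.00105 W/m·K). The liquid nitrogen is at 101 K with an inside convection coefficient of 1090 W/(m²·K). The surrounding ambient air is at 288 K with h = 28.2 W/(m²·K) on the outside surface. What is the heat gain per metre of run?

For a radial system each layer contributes R = ln(r_out/r_in)/(2πkL); films add R = 1/(hA).
R_inner film = 1/(h_i·2πr₁L) = 1/(1090×2π×0.009×1) = 0.01622 K/W
R_copper pipe wall = ln(19/9)/(2π×383×1) = 3.105×10^-4 K/W
R_evacuated perlite = ln(54/19)/(2π×0.00182×1) = 91.34 K/W
R_multilayer super-insulation = ln(94/54)/(2π×0.00105×1) = 84.02 K/W
R_outer film = 1/(h_o·2πr_oL) = 1/(28.2×2π×0.094×1) = 0.06004 K/W
R_total = 175.4 K/W
Q = ΔT/R_total = 187/175.4

q′ ≈ 1.07 W/m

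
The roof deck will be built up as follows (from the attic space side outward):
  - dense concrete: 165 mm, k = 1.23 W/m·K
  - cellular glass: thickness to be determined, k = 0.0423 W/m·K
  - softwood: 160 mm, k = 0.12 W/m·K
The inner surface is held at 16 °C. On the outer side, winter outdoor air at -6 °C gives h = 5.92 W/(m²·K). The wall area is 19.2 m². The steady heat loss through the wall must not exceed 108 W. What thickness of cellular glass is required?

Model the wall as resistances in series:
R_dense concrete = L/(kA) = 0.165/(1.23×19.2) = 0.006987 K/W
R_softwood = L/(kA) = 0.16/(0.12×19.2) = 0.06944 K/W
R_outer film = 1/(h_o·A) = 1/(5.92×19.2) = 0.008798 K/W
Sum of the known resistances R_other = 0.08523 K/W
Required total resistance R_tot = ΔT/Q_allow = 22/108 = 0.2037 K/W
R_cellular glass = R_tot − R_other = 0.1185 K/W
L = R·k·A = 0.1185×0.0423×19.2

L ≈ 96.2 mm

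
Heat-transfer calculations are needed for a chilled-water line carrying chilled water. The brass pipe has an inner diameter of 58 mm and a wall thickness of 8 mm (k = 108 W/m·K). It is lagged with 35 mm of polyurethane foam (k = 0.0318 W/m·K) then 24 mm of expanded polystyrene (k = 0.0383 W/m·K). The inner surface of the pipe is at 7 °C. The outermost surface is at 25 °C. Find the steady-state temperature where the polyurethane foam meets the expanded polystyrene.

T ≈ 20.2 °C

For a radial system each layer contributes R = ln(r_out/r_in)/(2πkL); films add R = 1/(hA).
R_brass pipe wall = ln(37/29)/(2π×108×1) = 3.59×10^-4 K/W
R_polyurethane foam = ln(72/37)/(2π×0.0318×1) = 3.332 K/W
R_expanded polystyrene = ln(96/72)/(2π×0.0383×1) = 1.195 K/W
R_total = 4.528 K/W
Q = ΔT/R_total = 18/4.528
Q = 3.98 W/m
T_interface = T_inner + Q·ΣR(inner→interface) = 7 + 3.98×3.332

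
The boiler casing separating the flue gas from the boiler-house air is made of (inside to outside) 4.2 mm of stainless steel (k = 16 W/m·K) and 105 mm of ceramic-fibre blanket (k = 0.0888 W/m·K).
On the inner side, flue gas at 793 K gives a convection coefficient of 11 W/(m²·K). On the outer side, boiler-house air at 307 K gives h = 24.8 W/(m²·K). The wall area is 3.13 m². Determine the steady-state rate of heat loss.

Using the resistance-network approach (series):
R_inner film = 1/(h_i·A) = 1/(11×3.13) = 0.02904 K/W
R_stainless steel = L/(kA) = 0.0042/(16×3.13) = 8.387×10^-5 K/W
R_ceramic-fibre blanket = L/(kA) = 0.105/(0.0888×3.13) = 0.3778 K/W
R_outer film = 1/(h_o·A) = 1/(24.8×3.13) = 0.01288 K/W
R_total = 0.4198 K/W
Q = ΔT / R_total = 486 / 0.4198

Q ≈ 1160 W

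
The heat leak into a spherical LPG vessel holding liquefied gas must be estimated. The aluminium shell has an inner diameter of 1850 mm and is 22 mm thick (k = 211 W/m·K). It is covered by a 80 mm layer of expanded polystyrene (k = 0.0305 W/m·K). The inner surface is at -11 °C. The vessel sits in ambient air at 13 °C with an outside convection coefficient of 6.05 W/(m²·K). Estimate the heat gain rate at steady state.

Q ≈ 106 W

Radial (spherical) resistances in series:
R_aluminium shell = (1/0.925 − 1/0.947)/(4π×211) = 9.472×10^-6 K/W
R_expanded polystyrene = (1/0.947 − 1/1.027)/(4π×0.0305) = 0.2146 K/W
R_outer film = 1/(h·4πr_o²) = 1/(6.05×4π×1.027²) = 0.01247 K/W
R_total = 0.2271 K/W
Q = ΔT/R_total = 24/0.2271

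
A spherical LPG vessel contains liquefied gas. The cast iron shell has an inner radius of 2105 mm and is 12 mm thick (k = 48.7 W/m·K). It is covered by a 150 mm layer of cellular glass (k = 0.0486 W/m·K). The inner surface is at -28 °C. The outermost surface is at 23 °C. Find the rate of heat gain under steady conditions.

Radial (spherical) resistances in series:
R_cast iron shell = (1/2.105 − 1/2.117)/(4π×48.7) = 4.4×10^-6 K/W
R_cellular glass = (1/2.117 − 1/2.267)/(4π×0.0486) = 0.05118 K/W
R_total = 0.05118 K/W
Q = ΔT/R_total = 51/0.05118

Q ≈ 996 W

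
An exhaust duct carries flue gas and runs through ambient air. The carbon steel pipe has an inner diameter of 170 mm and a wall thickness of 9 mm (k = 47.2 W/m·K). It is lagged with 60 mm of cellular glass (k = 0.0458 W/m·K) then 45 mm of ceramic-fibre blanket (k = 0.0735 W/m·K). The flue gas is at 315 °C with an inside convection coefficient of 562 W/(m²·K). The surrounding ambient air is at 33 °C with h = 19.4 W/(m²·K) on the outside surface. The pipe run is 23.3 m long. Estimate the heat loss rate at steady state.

Q ≈ 2840 W

Cylindrical conduction, so R = ln(r₂/r₁)/(2πkL) per layer, in series:
R_inner film = 1/(h_i·2πr₁L) = 1/(562×2π×0.085×23.3) = 1.43×10^-4 K/W
R_carbon steel pipe wall = ln(94/85)/(2π×47.2×23.3) = 1.456×10^-5 K/W
R_cellular glass = ln(154/94)/(2π×0.0458×23.3) = 0.07362 K/W
R_ceramic-fibre blanket = ln(199/154)/(2π×0.0735×23.3) = 0.02382 K/W
R_outer film = 1/(h_o·2πr_oL) = 1/(19.4×2π×0.199×23.3) = 0.001769 K/W
R_total = 0.09938 K/W
Q = ΔT/R_total = 282/0.09938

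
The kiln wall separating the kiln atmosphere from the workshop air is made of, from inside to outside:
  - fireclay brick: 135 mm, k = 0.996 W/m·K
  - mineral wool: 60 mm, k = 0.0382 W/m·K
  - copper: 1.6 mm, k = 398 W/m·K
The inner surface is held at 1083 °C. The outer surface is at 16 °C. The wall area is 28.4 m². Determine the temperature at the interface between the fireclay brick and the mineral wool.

Thermal resistances in series:
R_fireclay brick = L/(kA) = 0.135/(0.996×28.4) = 0.004773 K/W
R_mineral wool = L/(kA) = 0.06/(0.0382×28.4) = 0.05531 K/W
R_copper = L/(kA) = 0.0016/(398×28.4) = 1.416×10^-7 K/W
R_total = 0.06008 K/W;  Q = ΔT/R_total = 1067/0.06008 = 17760 W
T_interface = T_inner − Q·ΣR(inner→interface) = 1083 − 17800×0.004773

T ≈ 998 °C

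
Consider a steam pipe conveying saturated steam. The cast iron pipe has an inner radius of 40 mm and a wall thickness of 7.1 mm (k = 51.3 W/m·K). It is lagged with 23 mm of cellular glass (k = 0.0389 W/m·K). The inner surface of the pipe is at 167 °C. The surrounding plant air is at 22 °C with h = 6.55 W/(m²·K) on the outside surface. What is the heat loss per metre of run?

Per-layer cylindrical resistances, series-summed:
R_cast iron pipe wall = ln(47.1/40)/(2π×51.3×1) = 5.069×10^-4 K/W
R_cellular glass = ln(70.1/47.1)/(2π×0.0389×1) = 1.627 K/W
R_outer film = 1/(h_o·2πr_oL) = 1/(6.55×2π×0.0701×1) = 0.3466 K/W
R_total = 1.974 K/W
Q = ΔT/R_total = 145/1.974

q′ ≈ 73.5 W/m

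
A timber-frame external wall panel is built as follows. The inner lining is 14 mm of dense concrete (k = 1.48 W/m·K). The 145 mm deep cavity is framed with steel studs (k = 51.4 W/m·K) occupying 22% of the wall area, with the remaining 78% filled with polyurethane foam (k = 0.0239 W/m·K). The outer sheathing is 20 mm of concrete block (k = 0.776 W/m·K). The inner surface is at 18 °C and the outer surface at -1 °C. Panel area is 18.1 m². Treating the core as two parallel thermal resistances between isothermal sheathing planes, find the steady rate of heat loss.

Sheathing layers in series; stud and cavity paths in parallel between them.
R_inner = 0.014/(1.48×18.1) = 5.226×10^-4 K/W
R_stud  = 0.145/(51.4×0.22×18.1) = 7.084×10^-4 K/W
R_cav   = 0.145/(0.0239×0.78×18.1) = 0.4297 K/W
1/R_core = 1/R_stud + 1/R_cav → R_core = 7.073×10^-4 K/W
R_outer = 0.02/(0.776×18.1) = 0.001424 K/W
R_total = 0.002654 K/W
Q = ΔT/R_total = 19/0.002654

Q ≈ 7160 W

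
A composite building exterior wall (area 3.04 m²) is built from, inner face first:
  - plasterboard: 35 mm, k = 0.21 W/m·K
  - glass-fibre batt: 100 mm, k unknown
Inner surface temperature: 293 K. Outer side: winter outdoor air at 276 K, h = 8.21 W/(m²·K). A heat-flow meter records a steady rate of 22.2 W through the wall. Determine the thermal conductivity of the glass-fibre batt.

k ≈ 0.049 W/(m·K)

Model the wall as resistances in series:
R_plasterboard = L/(kA) = 0.035/(0.21×3.04) = 0.05482 K/W
R_outer film = 1/(h_o·A) = 1/(8.21×3.04) = 0.04007 K/W
Sum of known resistances R_other = 0.09489 K/W
Total R = ΔT/Q = 17/22.2 = 0.7658 K/W
R_glass-fibre batt = R_total − R_other = 0.6709 K/W
k = L/(R·A) = 0.1/(0.6709×3.04)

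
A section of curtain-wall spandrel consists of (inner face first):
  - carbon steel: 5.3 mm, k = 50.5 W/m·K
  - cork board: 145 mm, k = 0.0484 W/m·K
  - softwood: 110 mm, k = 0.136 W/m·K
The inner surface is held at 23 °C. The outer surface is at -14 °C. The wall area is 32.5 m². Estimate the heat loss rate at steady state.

Q ≈ 316 W

Thermal resistances in series:
R_carbon steel = L/(kA) = 0.0053/(50.5×32.5) = 3.229×10^-6 K/W
R_cork board = L/(kA) = 0.145/(0.0484×32.5) = 0.09218 K/W
R_softwood = L/(kA) = 0.11/(0.136×32.5) = 0.02489 K/W
R_total = 0.1171 K/W
Q = ΔT / R_total = 37 / 0.1171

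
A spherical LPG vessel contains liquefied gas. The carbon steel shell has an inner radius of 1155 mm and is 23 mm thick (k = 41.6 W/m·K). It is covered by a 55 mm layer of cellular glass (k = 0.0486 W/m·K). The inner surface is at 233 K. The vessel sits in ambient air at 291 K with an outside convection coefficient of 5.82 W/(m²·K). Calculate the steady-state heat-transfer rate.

Q ≈ 817 W

For a spherical shell R = (1/r₁ − 1/r₂)/(4πk); film R = 1/(h·4πr²). In series:
R_carbon steel shell = (1/1.155 − 1/1.178)/(4π×41.6) = 3.234×10^-5 K/W
R_cellular glass = (1/1.178 − 1/1.233)/(4π×0.0486) = 0.062 K/W
R_outer film = 1/(h·4πr_o²) = 1/(5.82×4π×1.233²) = 0.008994 K/W
R_total = 0.07103 K/W
Q = ΔT/R_total = 58/0.07103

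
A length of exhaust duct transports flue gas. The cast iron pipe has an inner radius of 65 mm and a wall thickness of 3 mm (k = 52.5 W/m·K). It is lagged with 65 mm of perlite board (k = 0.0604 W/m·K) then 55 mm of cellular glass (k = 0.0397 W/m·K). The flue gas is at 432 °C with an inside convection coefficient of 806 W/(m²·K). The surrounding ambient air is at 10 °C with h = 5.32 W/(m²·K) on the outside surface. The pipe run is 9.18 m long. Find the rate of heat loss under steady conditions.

Radial resistances (cylindrical: R_cond = ln(r_o/r_i)/(2πkL), R_conv = 1/(h·2πrL)):
R_inner film = 1/(h_i·2πr₁L) = 1/(806×2π×0.065×9.18) = 3.309×10^-4 K/W
R_cast iron pipe wall = ln(68/65)/(2π×52.5×9.18) = 1.49×10^-5 K/W
R_perlite board = ln(133/68)/(2π×0.0604×9.18) = 0.1926 K/W
R_cellular glass = ln(188/133)/(2π×0.0397×9.18) = 0.1511 K/W
R_outer film = 1/(h_o·2πr_oL) = 1/(5.32×2π×0.188×9.18) = 0.01733 K/W
R_total = 0.3614 K/W
Q = ΔT/R_total = 422/0.3614

Q ≈ 1170 W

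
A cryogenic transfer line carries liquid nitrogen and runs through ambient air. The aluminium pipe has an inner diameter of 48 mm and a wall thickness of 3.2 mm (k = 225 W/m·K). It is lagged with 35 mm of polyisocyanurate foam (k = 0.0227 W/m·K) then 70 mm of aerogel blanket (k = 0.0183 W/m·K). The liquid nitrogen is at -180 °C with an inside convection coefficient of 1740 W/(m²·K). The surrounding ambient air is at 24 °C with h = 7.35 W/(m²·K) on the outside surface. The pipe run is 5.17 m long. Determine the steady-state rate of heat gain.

Q ≈ 84.2 W

Cylindrical conduction, so R = ln(r₂/r₁)/(2πkL) per layer, in series:
R_inner film = 1/(h_i·2πr₁L) = 1/(1740×2π×0.024×5.17) = 7.372×10^-4 K/W
R_aluminium pipe wall = ln(27.2/24)/(2π×225×5.17) = 1.712×10^-5 K/W
R_polyisocyanurate foam = ln(62.2/27.2)/(2π×0.0227×5.17) = 1.122 K/W
R_aerogel blanket = ln(132.2/62.2)/(2π×0.0183×5.17) = 1.268 K/W
R_outer film = 1/(h_o·2πr_oL) = 1/(7.35×2π×0.1322×5.17) = 0.03168 K/W
R_total = 2.422 K/W
Q = ΔT/R_total = 204/2.422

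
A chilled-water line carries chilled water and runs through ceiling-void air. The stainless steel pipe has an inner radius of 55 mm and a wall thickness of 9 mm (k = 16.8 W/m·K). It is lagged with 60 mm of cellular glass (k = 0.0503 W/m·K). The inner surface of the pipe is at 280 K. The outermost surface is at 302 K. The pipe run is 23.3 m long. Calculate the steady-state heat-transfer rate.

Per-layer cylindrical resistances, series-summed:
R_stainless steel pipe wall = ln(64/55)/(2π×16.8×23.3) = 6.162×10^-5 K/W
R_cellular glass = ln(124/64)/(2π×0.0503×23.3) = 0.08982 K/W
R_total = 0.08988 K/W
Q = ΔT/R_total = 22/0.08988

Q ≈ 245 W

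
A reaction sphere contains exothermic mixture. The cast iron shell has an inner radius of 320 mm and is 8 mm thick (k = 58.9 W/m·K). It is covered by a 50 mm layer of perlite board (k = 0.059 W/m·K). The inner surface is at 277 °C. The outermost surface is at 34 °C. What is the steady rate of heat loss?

Q ≈ 447 W

For a spherical shell R = (1/r₁ − 1/r₂)/(4πk); film R = 1/(h·4πr²). In series:
R_cast iron shell = (1/0.32 − 1/0.328)/(4π×58.9) = 1.03×10^-4 K/W
R_perlite board = (1/0.328 − 1/0.378)/(4π×0.059) = 0.5439 K/W
R_total = 0.544 K/W
Q = ΔT/R_total = 243/0.544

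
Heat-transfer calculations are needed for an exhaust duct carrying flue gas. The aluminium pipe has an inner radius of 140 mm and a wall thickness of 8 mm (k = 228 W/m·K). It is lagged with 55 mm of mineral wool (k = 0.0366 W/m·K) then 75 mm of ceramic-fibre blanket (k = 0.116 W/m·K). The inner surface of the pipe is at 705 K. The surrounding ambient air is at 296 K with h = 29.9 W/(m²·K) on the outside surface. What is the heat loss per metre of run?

q′ ≈ 224 W/m

Per-layer cylindrical resistances, series-summed:
R_aluminium pipe wall = ln(148/140)/(2π×228×1) = 3.879×10^-5 K/W
R_mineral wool = ln(203/148)/(2π×0.0366×1) = 1.374 K/W
R_ceramic-fibre blanket = ln(278/203)/(2π×0.116×1) = 0.4314 K/W
R_outer film = 1/(h_o·2πr_oL) = 1/(29.9×2π×0.278×1) = 0.01915 K/W
R_total = 1.825 K/W
Q = ΔT/R_total = 409/1.825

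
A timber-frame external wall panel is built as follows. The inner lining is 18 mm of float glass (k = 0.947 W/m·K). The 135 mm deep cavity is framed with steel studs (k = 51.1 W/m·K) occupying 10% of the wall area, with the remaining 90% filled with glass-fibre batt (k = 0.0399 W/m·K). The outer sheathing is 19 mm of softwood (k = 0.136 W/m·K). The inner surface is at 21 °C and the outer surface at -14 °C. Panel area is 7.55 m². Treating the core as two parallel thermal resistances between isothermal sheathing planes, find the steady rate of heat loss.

Q ≈ 1430 W

Sheathing layers in series; stud and cavity paths in parallel between them.
R_inner = 0.018/(0.947×7.55) = 0.002518 K/W
R_stud  = 0.135/(51.1×0.1×7.55) = 0.003499 K/W
R_cav   = 0.135/(0.0399×0.9×7.55) = 0.4979 K/W
1/R_core = 1/R_stud + 1/R_cav → R_core = 0.003475 K/W
R_outer = 0.019/(0.136×7.55) = 0.0185 K/W
R_total = 0.0245 K/W
Q = ΔT/R_total = 35/0.0245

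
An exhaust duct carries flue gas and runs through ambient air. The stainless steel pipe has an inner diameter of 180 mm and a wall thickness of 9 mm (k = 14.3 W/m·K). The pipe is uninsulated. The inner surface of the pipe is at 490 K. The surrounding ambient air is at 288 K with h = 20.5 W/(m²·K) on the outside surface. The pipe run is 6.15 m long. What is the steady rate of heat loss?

For a radial system each layer contributes R = ln(r_out/r_in)/(2πkL); films add R = 1/(hA).
R_stainless steel pipe wall = ln(99/90)/(2π×14.3×6.15) = 1.725×10^-4 K/W
R_outer film = 1/(h_o·2πr_oL) = 1/(20.5×2π×0.099×6.15) = 0.01275 K/W
R_total = 0.01292 K/W
Q = ΔT/R_total = 202/0.01292

Q ≈ 15600 W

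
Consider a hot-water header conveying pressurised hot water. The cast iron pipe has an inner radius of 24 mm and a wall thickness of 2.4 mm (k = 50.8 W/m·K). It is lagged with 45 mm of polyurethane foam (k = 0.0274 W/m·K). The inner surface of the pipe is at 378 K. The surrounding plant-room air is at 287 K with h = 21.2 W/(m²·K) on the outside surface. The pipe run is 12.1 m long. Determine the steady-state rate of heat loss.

Q ≈ 187 W

Treating each annulus and film as a series resistance:
R_cast iron pipe wall = ln(26.4/24)/(2π×50.8×12.1) = 2.468×10^-5 K/W
R_polyurethane foam = ln(71.4/26.4)/(2π×0.0274×12.1) = 0.4776 K/W
R_outer film = 1/(h_o·2πr_oL) = 1/(21.2×2π×0.0714×12.1) = 0.00869 K/W
R_total = 0.4863 K/W
Q = ΔT/R_total = 91/0.4863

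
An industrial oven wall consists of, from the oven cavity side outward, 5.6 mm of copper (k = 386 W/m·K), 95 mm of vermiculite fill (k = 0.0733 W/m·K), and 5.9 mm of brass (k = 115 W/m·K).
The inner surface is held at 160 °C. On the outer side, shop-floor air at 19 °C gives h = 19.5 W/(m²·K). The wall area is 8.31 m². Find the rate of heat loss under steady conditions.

Treating each layer as a thermal resistance in series:
R_copper = L/(kA) = 0.0056/(386×8.31) = 1.746×10^-6 K/W
R_vermiculite fill = L/(kA) = 0.095/(0.0733×8.31) = 0.156 K/W
R_brass = L/(kA) = 0.0059/(115×8.31) = 6.174×10^-6 K/W
R_outer film = 1/(h_o·A) = 1/(19.5×8.31) = 0.006171 K/W
R_total = 0.1621 K/W
Q = ΔT / R_total = 141 / 0.1621

Q ≈ 870 W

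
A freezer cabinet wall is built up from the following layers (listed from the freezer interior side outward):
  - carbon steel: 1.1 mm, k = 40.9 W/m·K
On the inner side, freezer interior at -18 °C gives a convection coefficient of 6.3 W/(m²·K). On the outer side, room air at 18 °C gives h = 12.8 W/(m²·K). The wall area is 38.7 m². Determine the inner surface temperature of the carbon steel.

Treating each layer as a thermal resistance in series:
R_inner film = 1/(h_i·A) = 1/(6.3×38.7) = 0.004102 K/W
R_carbon steel = L/(kA) = 0.0011/(40.9×38.7) = 6.95×10^-7 K/W
R_outer film = 1/(h_o·A) = 1/(12.8×38.7) = 0.002019 K/W
R_total = 0.006121 K/W;  Q = ΔT/R_total = 36/0.006121 = 5881 W
T_interface = T_inner + Q·ΣR(inner→interface) = -18 + 5880×0.004102

T ≈ 6.12 °C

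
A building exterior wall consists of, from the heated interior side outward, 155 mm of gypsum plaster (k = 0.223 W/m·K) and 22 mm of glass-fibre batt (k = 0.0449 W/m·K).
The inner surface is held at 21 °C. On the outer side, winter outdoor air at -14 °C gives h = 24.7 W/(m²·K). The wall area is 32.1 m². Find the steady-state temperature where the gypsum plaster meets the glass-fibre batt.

Treating each layer as a thermal resistance in series:
R_gypsum plaster = L/(kA) = 0.155/(0.223×32.1) = 0.02165 K/W
R_glass-fibre batt = L/(kA) = 0.022/(0.0449×32.1) = 0.01526 K/W
R_outer film = 1/(h_o·A) = 1/(24.7×32.1) = 0.001261 K/W
R_total = 0.03818 K/W;  Q = ΔT/R_total = 35/0.03818 = 916.7 W
T_interface = T_inner − Q·ΣR(inner→interface) = 21 − 917×0.02165

T ≈ 1.15 °C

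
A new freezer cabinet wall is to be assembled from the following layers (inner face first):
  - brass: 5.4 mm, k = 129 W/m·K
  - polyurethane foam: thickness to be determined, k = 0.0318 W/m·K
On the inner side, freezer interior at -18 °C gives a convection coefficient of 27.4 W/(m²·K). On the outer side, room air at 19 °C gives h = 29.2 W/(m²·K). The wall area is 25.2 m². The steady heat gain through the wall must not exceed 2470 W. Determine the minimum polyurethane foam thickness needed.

Model the wall as resistances in series:
R_inner film = 1/(h_i·A) = 1/(27.4×25.2) = 0.001448 K/W
R_brass = L/(kA) = 0.0054/(129×25.2) = 1.661×10^-6 K/W
R_outer film = 1/(h_o·A) = 1/(29.2×25.2) = 0.001359 K/W
Sum of the known resistances R_other = 0.002809 K/W
Required total resistance R_tot = ΔT/Q_allow = 37/2470 = 0.01498 K/W
R_polyurethane foam = R_tot − R_other = 0.01217 K/W
L = R·k·A = 0.01217×0.0318×25.2

L ≈ 9.75 mm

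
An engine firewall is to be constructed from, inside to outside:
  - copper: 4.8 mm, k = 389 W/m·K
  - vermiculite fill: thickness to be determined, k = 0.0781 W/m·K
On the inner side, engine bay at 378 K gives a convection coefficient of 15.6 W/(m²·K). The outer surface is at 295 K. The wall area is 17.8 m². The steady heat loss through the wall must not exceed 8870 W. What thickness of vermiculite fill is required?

L ≈ 8 mm

Model the wall as resistances in series:
R_inner film = 1/(h_i·A) = 1/(15.6×17.8) = 0.003601 K/W
R_copper = L/(kA) = 0.0048/(389×17.8) = 6.932×10^-7 K/W
Sum of the known resistances R_other = 0.003602 K/W
Required total resistance R_tot = ΔT/Q_allow = 83/8870 = 0.009357 K/W
R_vermiculite fill = R_tot − R_other = 0.005755 K/W
L = R·k·A = 0.005755×0.0781×17.8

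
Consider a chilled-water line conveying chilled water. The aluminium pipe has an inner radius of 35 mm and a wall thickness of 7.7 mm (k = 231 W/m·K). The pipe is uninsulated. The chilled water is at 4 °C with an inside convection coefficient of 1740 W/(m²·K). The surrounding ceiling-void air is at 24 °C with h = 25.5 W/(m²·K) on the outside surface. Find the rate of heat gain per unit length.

Treating each annulus and film as a series resistance:
R_inner film = 1/(h_i·2πr₁L) = 1/(1740×2π×0.035×1) = 0.002613 K/W
R_aluminium pipe wall = ln(42.7/35)/(2π×231×1) = 1.37×10^-4 K/W
R_outer film = 1/(h_o·2πr_oL) = 1/(25.5×2π×0.0427×1) = 0.1462 K/W
R_total = 0.1489 K/W
Q = ΔT/R_total = 20/0.1489

q′ ≈ 134 W/m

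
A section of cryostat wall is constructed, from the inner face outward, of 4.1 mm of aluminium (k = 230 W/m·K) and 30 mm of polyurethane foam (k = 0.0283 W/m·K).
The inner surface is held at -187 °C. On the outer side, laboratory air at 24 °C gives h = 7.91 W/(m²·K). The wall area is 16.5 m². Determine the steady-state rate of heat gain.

Q ≈ 2930 W

Series thermal resistances:
R_aluminium = L/(kA) = 0.0041/(230×16.5) = 1.08×10^-6 K/W
R_polyurethane foam = L/(kA) = 0.03/(0.0283×16.5) = 0.06425 K/W
R_outer film = 1/(h_o·A) = 1/(7.91×16.5) = 0.007662 K/W
R_total = 0.07191 K/W
Q = ΔT / R_total = 211 / 0.07191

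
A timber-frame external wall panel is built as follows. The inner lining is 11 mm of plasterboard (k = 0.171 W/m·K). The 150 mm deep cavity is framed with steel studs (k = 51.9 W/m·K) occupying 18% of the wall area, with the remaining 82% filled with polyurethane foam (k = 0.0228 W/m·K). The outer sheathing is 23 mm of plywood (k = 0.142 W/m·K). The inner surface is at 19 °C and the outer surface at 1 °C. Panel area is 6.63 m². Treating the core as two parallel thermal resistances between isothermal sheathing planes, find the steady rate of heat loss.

Q ≈ 492 W

Sheathing layers in series; stud and cavity paths in parallel between them.
R_inner = 0.011/(0.171×6.63) = 0.009702 K/W
R_stud  = 0.15/(51.9×0.18×6.63) = 0.002422 K/W
R_cav   = 0.15/(0.0228×0.82×6.63) = 1.21 K/W
1/R_core = 1/R_stud + 1/R_cav → R_core = 0.002417 K/W
R_outer = 0.023/(0.142×6.63) = 0.02443 K/W
R_total = 0.03655 K/W
Q = ΔT/R_total = 18/0.03655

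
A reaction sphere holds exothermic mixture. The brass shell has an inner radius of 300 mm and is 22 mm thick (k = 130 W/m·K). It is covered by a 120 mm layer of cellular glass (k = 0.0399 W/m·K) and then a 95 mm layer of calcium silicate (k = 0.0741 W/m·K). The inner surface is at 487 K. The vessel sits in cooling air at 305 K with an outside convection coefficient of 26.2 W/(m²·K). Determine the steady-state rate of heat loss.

Q ≈ 85.8 W

Radial (spherical) resistances in series:
R_brass shell = (1/0.3 − 1/0.322)/(4π×130) = 1.394×10^-4 K/W
R_cellular glass = (1/0.322 − 1/0.442)/(4π×0.0399) = 1.682 K/W
R_calcium silicate = (1/0.442 − 1/0.537)/(4π×0.0741) = 0.4298 K/W
R_outer film = 1/(h·4πr_o²) = 1/(26.2×4π×0.537²) = 0.01053 K/W
R_total = 2.122 K/W
Q = ΔT/R_total = 182/2.122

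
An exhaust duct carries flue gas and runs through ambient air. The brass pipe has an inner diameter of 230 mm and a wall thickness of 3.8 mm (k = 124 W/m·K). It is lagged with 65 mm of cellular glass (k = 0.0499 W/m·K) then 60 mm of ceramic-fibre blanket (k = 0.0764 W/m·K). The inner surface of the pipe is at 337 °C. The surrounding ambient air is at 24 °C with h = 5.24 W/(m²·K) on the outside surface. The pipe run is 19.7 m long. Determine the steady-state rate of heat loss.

Q ≈ 2930 W

Per-layer cylindrical resistances, series-summed:
R_brass pipe wall = ln(118.8/115)/(2π×124×19.7) = 2.118×10^-6 K/W
R_cellular glass = ln(183.8/118.8)/(2π×0.0499×19.7) = 0.07066 K/W
R_ceramic-fibre blanket = ln(243.8/183.8)/(2π×0.0764×19.7) = 0.02987 K/W
R_outer film = 1/(h_o·2πr_oL) = 1/(5.24×2π×0.2438×19.7) = 0.006324 K/W
R_total = 0.1069 K/W
Q = ΔT/R_total = 313/0.1069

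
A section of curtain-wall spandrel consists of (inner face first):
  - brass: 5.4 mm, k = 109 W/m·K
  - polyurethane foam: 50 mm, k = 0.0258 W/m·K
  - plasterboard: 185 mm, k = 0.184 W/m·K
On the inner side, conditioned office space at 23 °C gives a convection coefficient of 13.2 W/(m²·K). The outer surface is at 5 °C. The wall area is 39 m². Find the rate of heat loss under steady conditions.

Treating each layer as a thermal resistance in series:
R_inner film = 1/(h_i·A) = 1/(13.2×39) = 0.001943 K/W
R_brass = L/(kA) = 0.0054/(109×39) = 1.27×10^-6 K/W
R_polyurethane foam = L/(kA) = 0.05/(0.0258×39) = 0.04969 K/W
R_plasterboard = L/(kA) = 0.185/(0.184×39) = 0.02578 K/W
R_total = 0.07742 K/W
Q = ΔT / R_total = 18 / 0.07742

Q ≈ 233 W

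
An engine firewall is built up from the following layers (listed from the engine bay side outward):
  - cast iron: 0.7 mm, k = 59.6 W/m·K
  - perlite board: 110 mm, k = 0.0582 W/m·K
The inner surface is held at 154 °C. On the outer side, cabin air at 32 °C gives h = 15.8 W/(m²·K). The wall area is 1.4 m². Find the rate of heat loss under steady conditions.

Model the wall as resistances in series:
R_cast iron = L/(kA) = 0.0007/(59.6×1.4) = 8.389×10^-6 K/W
R_perlite board = L/(kA) = 0.11/(0.0582×1.4) = 1.35 K/W
R_outer film = 1/(h_o·A) = 1/(15.8×1.4) = 0.04521 K/W
R_total = 1.395 K/W
Q = ΔT / R_total = 122 / 1.395

Q ≈ 87.4 W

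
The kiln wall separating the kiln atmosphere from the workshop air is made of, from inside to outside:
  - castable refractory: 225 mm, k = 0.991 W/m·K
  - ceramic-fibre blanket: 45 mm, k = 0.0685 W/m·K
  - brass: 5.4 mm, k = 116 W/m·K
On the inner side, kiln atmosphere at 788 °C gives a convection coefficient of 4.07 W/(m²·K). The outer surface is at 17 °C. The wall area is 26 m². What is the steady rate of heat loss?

Model the wall as resistances in series:
R_inner film = 1/(h_i·A) = 1/(4.07×26) = 0.00945 K/W
R_castable refractory = L/(kA) = 0.225/(0.991×26) = 0.008732 K/W
R_ceramic-fibre blanket = L/(kA) = 0.045/(0.0685×26) = 0.02527 K/W
R_brass = L/(kA) = 0.0054/(116×26) = 1.79×10^-6 K/W
R_total = 0.04345 K/W
Q = ΔT / R_total = 771 / 0.04345

Q ≈ 17700 W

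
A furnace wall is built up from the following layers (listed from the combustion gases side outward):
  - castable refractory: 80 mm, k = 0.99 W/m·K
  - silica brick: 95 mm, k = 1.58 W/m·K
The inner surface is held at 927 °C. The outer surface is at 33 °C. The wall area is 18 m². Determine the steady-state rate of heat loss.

Q ≈ 114000 W

Treating each layer as a thermal resistance in series:
R_castable refractory = L/(kA) = 0.08/(0.99×18) = 0.004489 K/W
R_silica brick = L/(kA) = 0.095/(1.58×18) = 0.00334 K/W
R_total = 0.00783 K/W
Q = ΔT / R_total = 894 / 0.00783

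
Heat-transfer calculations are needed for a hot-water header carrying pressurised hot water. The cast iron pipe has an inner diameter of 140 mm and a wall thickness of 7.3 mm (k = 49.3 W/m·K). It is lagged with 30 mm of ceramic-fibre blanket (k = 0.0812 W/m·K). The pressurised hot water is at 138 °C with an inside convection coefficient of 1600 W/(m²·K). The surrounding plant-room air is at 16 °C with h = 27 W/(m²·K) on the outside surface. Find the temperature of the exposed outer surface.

Cylindrical conduction, so R = ln(r₂/r₁)/(2πkL) per layer, in series:
R_inner film = 1/(h_i·2πr₁L) = 1/(1600×2π×0.07×1) = 0.001421 K/W
R_cast iron pipe wall = ln(77.3/70)/(2π×49.3×1) = 3.202×10^-4 K/W
R_ceramic-fibre blanket = ln(107.3/77.3)/(2π×0.0812×1) = 0.6428 K/W
R_outer film = 1/(h_o·2πr_oL) = 1/(27×2π×0.1073×1) = 0.05494 K/W
R_total = 0.6994 K/W
Q = ΔT/R_total = 122/0.6994
Q = 174 W/m
T_interface = T_inner − Q·ΣR(inner→interface) = 138 − 174×0.6445

T ≈ 25.6 °C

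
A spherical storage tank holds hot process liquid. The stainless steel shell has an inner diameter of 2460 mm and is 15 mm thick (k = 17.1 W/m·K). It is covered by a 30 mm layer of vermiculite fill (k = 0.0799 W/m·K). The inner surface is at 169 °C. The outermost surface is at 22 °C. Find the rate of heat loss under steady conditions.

For a spherical shell R = (1/r₁ − 1/r₂)/(4πk); film R = 1/(h·4πr²). In series:
R_stainless steel shell = (1/1.23 − 1/1.245)/(4π×17.1) = 4.558×10^-5 K/W
R_vermiculite fill = (1/1.245 − 1/1.275)/(4π×0.0799) = 0.01882 K/W
R_total = 0.01887 K/W
Q = ΔT/R_total = 147/0.01887

Q ≈ 7790 W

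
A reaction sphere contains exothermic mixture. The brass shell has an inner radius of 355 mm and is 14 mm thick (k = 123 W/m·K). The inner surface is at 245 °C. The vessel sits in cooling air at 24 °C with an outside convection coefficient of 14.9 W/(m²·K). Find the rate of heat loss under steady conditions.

Each spherical layer contributes R = (1/r_i − 1/r_o)/(4πk):
R_brass shell = (1/0.355 − 1/0.369)/(4π×123) = 6.914×10^-5 K/W
R_outer film = 1/(h·4πr_o²) = 1/(14.9×4π×0.369²) = 0.03922 K/W
R_total = 0.03929 K/W
Q = ΔT/R_total = 221/0.03929

Q ≈ 5620 W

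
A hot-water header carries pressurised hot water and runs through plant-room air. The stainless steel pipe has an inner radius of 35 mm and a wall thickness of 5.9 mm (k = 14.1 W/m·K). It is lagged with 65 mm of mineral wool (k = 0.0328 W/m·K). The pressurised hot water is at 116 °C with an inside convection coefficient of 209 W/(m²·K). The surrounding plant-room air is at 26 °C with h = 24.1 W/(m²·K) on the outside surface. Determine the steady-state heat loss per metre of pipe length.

Radial resistances (cylindrical: R_cond = ln(r_o/r_i)/(2πkL), R_conv = 1/(h·2πrL)):
R_inner film = 1/(h_i·2πr₁L) = 1/(209×2π×0.035×1) = 0.02176 K/W
R_stainless steel pipe wall = ln(40.9/35)/(2π×14.1×1) = 0.001758 K/W
R_mineral wool = ln(105.9/40.9)/(2π×0.0328×1) = 4.616 K/W
R_outer film = 1/(h_o·2πr_oL) = 1/(24.1×2π×0.1059×1) = 0.06236 K/W
R_total = 4.702 K/W
Q = ΔT/R_total = 90/4.702

q′ ≈ 19.1 W/m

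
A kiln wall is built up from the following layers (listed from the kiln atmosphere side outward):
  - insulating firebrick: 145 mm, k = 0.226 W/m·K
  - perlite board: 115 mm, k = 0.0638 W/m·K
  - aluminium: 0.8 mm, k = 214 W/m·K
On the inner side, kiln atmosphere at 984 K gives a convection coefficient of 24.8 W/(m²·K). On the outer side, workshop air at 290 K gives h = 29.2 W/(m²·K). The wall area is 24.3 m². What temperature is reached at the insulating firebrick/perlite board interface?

T ≈ 796 K

Series thermal resistances:
R_inner film = 1/(h_i·A) = 1/(24.8×24.3) = 0.001659 K/W
R_insulating firebrick = L/(kA) = 0.145/(0.226×24.3) = 0.0264 K/W
R_perlite board = L/(kA) = 0.115/(0.0638×24.3) = 0.07418 K/W
R_aluminium = L/(kA) = 0.0008/(214×24.3) = 1.538×10^-7 K/W
R_outer film = 1/(h_o·A) = 1/(29.2×24.3) = 0.001409 K/W
R_total = 0.1036 K/W;  Q = ΔT/R_total = 694/0.1036 = 6696 W
T_interface = T_inner − Q·ΣR(inner→interface) = 984 − 6700×0.02806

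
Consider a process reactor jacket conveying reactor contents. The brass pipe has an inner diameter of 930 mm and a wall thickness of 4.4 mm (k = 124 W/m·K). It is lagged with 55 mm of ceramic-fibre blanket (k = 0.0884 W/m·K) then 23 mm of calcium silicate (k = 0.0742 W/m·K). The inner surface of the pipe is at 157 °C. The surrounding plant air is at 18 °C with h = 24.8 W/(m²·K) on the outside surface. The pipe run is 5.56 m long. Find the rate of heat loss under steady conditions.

Q ≈ 2550 W

For a radial system each layer contributes R = ln(r_out/r_in)/(2πkL); films add R = 1/(hA).
R_brass pipe wall = ln(469.4/465)/(2π×124×5.56) = 2.174×10^-6 K/W
R_ceramic-fibre blanket = ln(524.4/469.4)/(2π×0.0884×5.56) = 0.03588 K/W
R_calcium silicate = ln(547.4/524.4)/(2π×0.0742×5.56) = 0.01656 K/W
R_outer film = 1/(h_o·2πr_oL) = 1/(24.8×2π×0.5474×5.56) = 0.002109 K/W
R_total = 0.05455 K/W
Q = ΔT/R_total = 139/0.05455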